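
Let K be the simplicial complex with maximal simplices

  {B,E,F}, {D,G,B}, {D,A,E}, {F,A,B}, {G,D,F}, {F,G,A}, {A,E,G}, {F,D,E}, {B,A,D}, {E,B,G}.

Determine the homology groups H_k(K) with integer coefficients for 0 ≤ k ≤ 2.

H_0 = Z,  H_1 = Z/2Z,  H_2 = 0.

Order the vertices as A < B < D < E < F < G. Listing each simplex with vertices in this order, K has dimension 2 with simplices:

  0-simplices (6): A, B, D, E, F, G
  1-simplices (15): AB, AD, AE, AF, AG, BD, BE, BF, BG, DE, DF, DG, EF, EG, FG
  2-simplices (10): ABD, ABF, ADE, AEG, AFG, BDG, BEF, BEG, DEF, DFG

so the chain groups are C_0 ≅ Z^6, C_1 ≅ Z^15, C_2 ≅ Z^10.

∂_1: C_1 → C_0 is given by ∂[p,q] = [q] − [p]. For instance
  ∂AG = G − A.
As a 6×15 matrix over Z this has rank 5, with invariant factors (1,1,1,1,1).

The boundary map ∂_2: C_2 → C_1 acts by ∂[p,q,r] = [q,r] − [p,r] + [p,q]. For instance
  ∂AFG = FG − AG + AF,
  ∂BEF = EF − BF + BE.
As a 15×10 matrix over Z this has rank 10, with invariant factors (1,1,1,1,1,1,1,1,1,2).

Reading off H_k = ker ∂_k / im ∂_{k+1}:

  H_0: rank C_0 − rank ∂_1 = 6 − 5 = 1, and the invariant factors of ∂_1 are all 1, so H_0 = Z.
  H_1: rank ker ∂_1 − rank ∂_2 = (15 − 5) − 10 = 0, and ∂_2 has invariant factor 2 > 1, so H_1 = Z/2Z.
  H_2: rank ker ∂_2 − rank ∂_3 = (10 − 10) − 0 = 0, and there is no ∂_3, so H_2 = 0.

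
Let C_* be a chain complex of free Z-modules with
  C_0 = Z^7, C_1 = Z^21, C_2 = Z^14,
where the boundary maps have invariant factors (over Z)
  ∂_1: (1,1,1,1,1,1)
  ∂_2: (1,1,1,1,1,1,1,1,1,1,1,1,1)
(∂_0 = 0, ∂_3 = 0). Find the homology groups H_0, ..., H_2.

H_0 ≅ Z,  H_1 ≅ Z^2,  H_2 ≅ Z.

H_0: b_0 = 7 − 0 − 6 = 1; torsion from ∂_1 factors > 1: none. So H_0 ≅ Z.
H_1: b_1 = 21 − 6 − 13 = 2; torsion from ∂_2 factors > 1: none. So H_1 ≅ Z^2.
H_2: b_2 = 14 − 13 − 0 = 1; torsion from ∂_3 factors > 1: none. So H_2 ≅ Z.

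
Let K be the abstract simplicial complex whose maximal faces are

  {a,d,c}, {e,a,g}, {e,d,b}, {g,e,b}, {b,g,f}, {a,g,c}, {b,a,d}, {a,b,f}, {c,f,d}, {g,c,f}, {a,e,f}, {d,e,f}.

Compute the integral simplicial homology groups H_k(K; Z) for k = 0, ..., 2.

Fix the vertex order a < b < c < d < e < f < g and write every simplex with vertices in increasing order. Then dim K = 2 and the simplices of K are:

  0-simplices (7): a, b, c, d, e, f, g
  1-simplices (18): ab, ac, ad, ae, af, ag, bd, be, bf, bg, cd, cf, cg, de, df, ef, eg, fg
  2-simplices (12): abd, abf, acd, acg, aef, aeg, bde, beg, bfg, cdf, cfg, def

so the chain groups are C_0 ≅ Z^7, C_1 ≅ Z^18, C_2 ≅ Z^12.

The boundary map ∂_1: C_1 → C_0 is given by ∂[p,q] = [q] − [p]. For instance
  ∂ae = e − a.
The 7×18 boundary matrix has rank 6 and Smith normal form diag(1,1,1,1,1,1).

∂_2: C_2 → C_1 acts by ∂[p,q,r] = [q,r] − [p,r] + [p,q]. For instance
  ∂bde = de − be + bd,
  ∂acg = cg − ag + ac.
As a 18×12 matrix over Z this has rank 12, with invariant factors (1,1,1,1,1,1,1,1,1,1,1,2).

Now H_k = ker ∂_k / im ∂_{k+1}, so:

  H_0: rank C_0 − rank ∂_1 = 7 − 6 = 1, and the invariant factors of ∂_1 are all 1, so H_0 = Z.
  H_1: rank ker ∂_1 − rank ∂_2 = (18 − 6) − 12 = 0, and ∂_2 has invariant factor 2 > 1, so H_1 = Z/2.
  H_2: rank ker ∂_2 − rank ∂_3 = (12 − 12) − 0 = 0, and there is no ∂_3, so H_2 = 0.

H_0 = Z,  H_1 = Z/2,  H_2 = 0.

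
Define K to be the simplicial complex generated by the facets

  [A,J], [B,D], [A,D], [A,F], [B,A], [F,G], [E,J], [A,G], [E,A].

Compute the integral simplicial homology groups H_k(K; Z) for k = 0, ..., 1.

Fix the vertex order A < B < D < E < F < G < J and write every simplex with vertices in increasing order. Then dim K = 1 and the simplices of K are:

  0-simplices (7): A, B, D, E, F, G, J
  1-simplices (9): AB, AD, AE, AF, AG, AJ, BD, EJ, FG

giving chain groups C_0 ≅ Z^7, C_1 ≅ Z^9.

Boundary ∂_1: C_1 → C_0 is given by ∂[p,q] = [q] − [p].
As a 7×9 matrix over Z this has rank 6, with invariant factors (1,1,1,1,1,1).

Computing H_k = (kernel of ∂_k) / (image of ∂_{k+1}):

  H_0: rank C_0 − rank ∂_1 = 7 − 6 = 1, and the invariant factors of ∂_1 are all 1, so H_0 = Z.
  H_1: rank ker ∂_1 − rank ∂_2 = (9 − 6) − 0 = 3, and there is no ∂_2, so H_1 = Z^3.

(K is a triangulation of a wedge of 3 circles.)

H_0 = Z,  H_1 = Z^3.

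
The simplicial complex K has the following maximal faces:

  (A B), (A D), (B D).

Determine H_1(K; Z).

K has 3 vertices, 3 edges.
rank ∂_1 = 2, rank ∂_2 = 0 ⇒ b_1 = 3 − 2 − 0 = 1. So H_1 = Z.

H_1 = Z.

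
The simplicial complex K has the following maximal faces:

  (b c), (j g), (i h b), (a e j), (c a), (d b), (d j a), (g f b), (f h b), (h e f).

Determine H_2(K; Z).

H_2 = 0.

We work with the vertex ordering a < b < c < d < e < f < g < h < i < j. The simplices of K, each written with vertices in increasing order, are:

  0-simplices (10): a, b, c, d, e, f, g, h, i, j
  1-simplices (18): ac, ad, ae, aj, bc, bd, bf, bg, bh, bi, dj, ef, eh, ej, fg, fh, gj, hi
  2-simplices (6): adj, aej, bfg, bfh, bhi, efh

giving chain groups C_0 ≅ Z^10, C_1 ≅ Z^18, C_2 ≅ Z^6.

∂_1: C_1 → C_0 sends each edge [p,q] (with p < q) to q − p. For instance
  ∂gj = j − g.
This gives a 10×18 integer matrix of rank 9; reducing to Smith normal form yields diagonal entries (1,1,1,1,1,1,1,1,1).

Boundary ∂_2: C_2 → C_1 maps a triangle to the signed sum of its edges. For instance
  ∂bhi = hi − bi + bh,
  ∂aej = ej − aj + ae.
The resulting 18×6 matrix has rank 6, and its Smith normal form has invariant factors (1,1,1,1,1,1).

Computing H_k = (kernel of ∂_k) / (image of ∂_{k+1}):

  H_2: rank ker ∂_2 − rank ∂_3 = (6 − 6) − 0 = 0, and there is no ∂_3, so H_2 = 0.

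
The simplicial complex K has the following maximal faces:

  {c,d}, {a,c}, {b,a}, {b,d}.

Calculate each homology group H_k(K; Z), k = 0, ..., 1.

H_0 = Z,  H_1 = Z.

Fix the vertex order a < b < c < d and write every simplex with vertices in increasing order. Then dim K = 1 and the simplices of K are:

  0-simplices (4): a, b, c, d
  1-simplices (4): ab, ac, bd, cd

so the chain groups are C_0 ≅ Z^4, C_1 ≅ Z^4.

∂_1: C_1 → C_0 is given by ∂[p,q] = [q] − [p].
The resulting 4×4 matrix has rank 3, and its Smith normal form has invariant factors (1,1,1).

Now H_k = ker ∂_k / im ∂_{k+1}, so:

  H_0: rank C_0 − rank ∂_1 = 4 − 3 = 1, and the invariant factors of ∂_1 are all 1, so H_0 ≅ Z.
  H_1: rank ker ∂_1 − rank ∂_2 = (4 − 3) − 0 = 1, and there is no ∂_2, so H_1 ≅ Z.

(K is a triangulation of the circle S^1.)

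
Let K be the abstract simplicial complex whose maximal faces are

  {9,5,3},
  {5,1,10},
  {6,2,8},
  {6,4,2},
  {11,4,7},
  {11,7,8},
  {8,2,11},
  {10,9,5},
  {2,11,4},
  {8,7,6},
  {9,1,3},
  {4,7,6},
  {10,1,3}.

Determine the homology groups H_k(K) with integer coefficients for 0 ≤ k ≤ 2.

H_0 = Z^2,  H_1 = Z,  H_2 = Z.

Order the vertices as 1 < 2 < 3 < 4 < 5 < 6 < 7 < 8 < 9 < 10 < 11. Listing each simplex with vertices in this order, K has dimension 2 with simplices:

  0-simplices (11): [1], [2], [3], [4], [5], [6], [7], [8], [9], [10], [11]
  1-simplices (22): [1,3], [1,5], [1,9], [1,10], [2,4], [2,6], [2,8], [2,11], [3,5], [3,9], [3,10], [4,6], [4,7], [4,11], [5,9], [5,10], [6,7], [6,8], [7,8], [7,11], [8,11], [9,10]
  2-simplices (13): [1,3,9], [1,3,10], [1,5,10], [2,4,6], [2,4,11], [2,6,8], [2,8,11], [3,5,9], [4,6,7], [4,7,11], [5,9,10], [6,7,8], [7,8,11]

Hence C_0 ≅ Z^11, C_1 ≅ Z^22, C_2 ≅ Z^13.

Boundary ∂_1: C_1 → C_0 maps an edge to its endpoints' difference, ∂[p,q] = q − p.
The 11×22 boundary matrix has rank 9 and Smith normal form diag(1,1,1,1,1,1,1,1,1).

Boundary ∂_2: C_2 → C_1 maps a triangle to the signed sum of its edges. For instance
  ∂[4,7,11] = [7,11] − [4,11] + [4,7],
  ∂[1,5,10] = [5,10] − [1,10] + [1,5].
This gives a 22×13 integer matrix of rank 12; reducing to Smith normal form yields diagonal entries (1,1,1,1,1,1,1,1,1,1,1,1).

Now H_k = ker ∂_k / im ∂_{k+1}, so:

  H_0: rank C_0 − rank ∂_1 = 11 − 9 = 2, and the invariant factors of ∂_1 are all 1, so H_0 ≅ Z^2.
  H_1: rank ker ∂_1 − rank ∂_2 = (22 − 9) − 12 = 1, and the invariant factors of ∂_2 are all 1, so H_1 ≅ Z.
  H_2: rank ker ∂_2 − rank ∂_3 = (13 − 12) − 0 = 1, and there is no ∂_3, so H_2 ≅ Z.

As a check, the Euler characteristic is 11 − 22 + 13 = 2, which agrees with 2 − 1 + 1 = 2.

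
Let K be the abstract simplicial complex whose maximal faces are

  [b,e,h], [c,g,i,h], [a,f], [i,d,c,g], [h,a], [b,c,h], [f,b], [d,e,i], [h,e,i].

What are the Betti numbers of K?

b_0 = 1, b_1 = 1, b_2 = 0, b_3 = 0.

K has 9 vertices, 18 edges, 11 triangles, 2 3-simplices.
rank ∂_0 = 0, rank ∂_1 = 8 ⇒ b_0 = 9 − 0 − 8 = 1; all invariant factors of ∂_1 are 1 so no torsion. So H_0 = Z.
rank ∂_1 = 8, rank ∂_2 = 9 ⇒ b_1 = 18 − 8 − 9 = 1; all invariant factors of ∂_2 are 1 so no torsion. So H_1 = Z.
rank ∂_2 = 9, rank ∂_3 = 2 ⇒ b_2 = 11 − 9 − 2 = 0; all invariant factors of ∂_3 are 1 so no torsion. So H_2 = 0.
rank ∂_3 = 2, rank ∂_4 = 0 ⇒ b_3 = 2 − 2 − 0 = 0. So H_3 = 0.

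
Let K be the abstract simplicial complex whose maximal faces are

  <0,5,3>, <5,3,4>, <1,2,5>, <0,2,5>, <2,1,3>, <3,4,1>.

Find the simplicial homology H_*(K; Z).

Take the total order 0 < 1 < 2 < 3 < 4 < 5 on the vertex set. Then K (dimension 2) consists of the simplices:

  0-simplices (6): [0], [1], [2], [3], [4], [5]
  1-simplices (12): [0,2], [0,3], [0,5], [1,2], [1,3], [1,4], [1,5], [2,3], [2,5], [3,4], [3,5], [4,5]
  2-simplices (6): [0,2,5], [0,3,5], [1,2,3], [1,2,5], [1,3,4], [3,4,5]

giving chain groups C_0 ≅ Z^6, C_1 ≅ Z^12, C_2 ≅ Z^6.

Boundary ∂_1: C_1 → C_0 sends each edge [p,q] (with p < q) to q − p.
The resulting 6×12 matrix has rank 5, and its Smith normal form has invariant factors (1,1,1,1,1).

Boundary ∂_2: C_2 → C_1 acts by ∂[p,q,r] = [q,r] − [p,r] + [p,q]. For instance
  ∂[1,2,5] = [2,5] − [1,5] + [1,2],
  ∂[1,2,3] = [2,3] − [1,3] + [1,2].
The resulting 12×6 matrix has rank 6, and its Smith normal form has invariant factors (1,1,1,1,1,1).

Reading off H_k = ker ∂_k / im ∂_{k+1}:

  H_0: rank C_0 − rank ∂_1 = 6 − 5 = 1, and the invariant factors of ∂_1 are all 1, so H_0 ≅ Z.
  H_1: rank ker ∂_1 − rank ∂_2 = (12 − 5) − 6 = 1, and the invariant factors of ∂_2 are all 1, so H_1 ≅ Z.
  H_2: rank ker ∂_2 − rank ∂_3 = (6 − 6) − 0 = 0, and there is no ∂_3, so H_2 ≅ 0.

(K is a triangulation of the cylinder S^1 x I.)

H_0 = Z,  H_1 = Z,  H_2 = 0.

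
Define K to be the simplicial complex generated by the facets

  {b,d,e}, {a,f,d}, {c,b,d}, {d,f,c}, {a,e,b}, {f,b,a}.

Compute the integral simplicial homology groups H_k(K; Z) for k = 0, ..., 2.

H_0 = Z,  H_1 = Z,  H_2 = 0.

Fix the vertex order a < b < c < d < e < f and write every simplex with vertices in increasing order. Then dim K = 2 and the simplices of K are:

  0-simplices (6): a, b, c, d, e, f
  1-simplices (12): ab, ad, ae, af, bc, bd, be, bf, cd, cf, de, df
  2-simplices (6): abe, abf, adf, bcd, bde, cdf

so the chain groups are C_0 ≅ Z^6, C_1 ≅ Z^12, C_2 ≅ Z^6.

Boundary ∂_1: C_1 → C_0 is given by ∂[p,q] = [q] − [p]. For instance
  ∂bf = f − b.
The resulting 6×12 matrix has rank 5, and its Smith normal form has invariant factors (1,1,1,1,1).

Boundary ∂_2: C_2 → C_1 sends each 2-simplex [p,q,r] to [q,r] − [p,r] + [p,q]. For instance
  ∂bde = de − be + bd,
  ∂cdf = df − cf + cd.
As a 12×6 matrix over Z this has rank 6, with invariant factors (1,1,1,1,1,1).

Reading off H_k = ker ∂_k / im ∂_{k+1}:

  H_0: rank C_0 − rank ∂_1 = 6 − 5 = 1, and the invariant factors of ∂_1 are all 1, so H_0 = Z.
  H_1: rank ker ∂_1 − rank ∂_2 = (12 − 5) − 6 = 1, and the invariant factors of ∂_2 are all 1, so H_1 = Z.
  H_2: rank ker ∂_2 − rank ∂_3 = (6 − 6) − 0 = 0, and there is no ∂_3, so H_2 = 0.

(K is a triangulation of the cylinder S^1 x I.)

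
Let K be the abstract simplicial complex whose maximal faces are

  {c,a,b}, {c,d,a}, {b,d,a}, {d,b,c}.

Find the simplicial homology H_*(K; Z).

H_0 = Z,  H_1 = 0,  H_2 = Z.

K has 4 vertices, 6 edges, 4 triangles.
rank ∂_0 = 0, rank ∂_1 = 3 ⇒ b_0 = 4 − 0 − 3 = 1; all invariant factors of ∂_1 are 1 so no torsion. So H_0 = Z.
rank ∂_1 = 3, rank ∂_2 = 3 ⇒ b_1 = 6 − 3 − 3 = 0; all invariant factors of ∂_2 are 1 so no torsion. So H_1 = 0.
rank ∂_2 = 3, rank ∂_3 = 0 ⇒ b_2 = 4 − 3 − 0 = 1. So H_2 = Z.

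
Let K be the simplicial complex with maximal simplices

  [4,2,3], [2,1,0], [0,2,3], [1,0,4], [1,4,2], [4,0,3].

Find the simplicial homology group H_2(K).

H_2 = Z.

Take the total order 0 < 1 < 2 < 3 < 4 on the vertex set. Then K (dimension 2) consists of the simplices:

  0-simplices (5): [0], [1], [2], [3], [4]
  1-simplices (9): [0,1], [0,2], [0,3], [0,4], [1,2], [1,4], [2,3], [2,4], [3,4]
  2-simplices (6): [0,1,2], [0,1,4], [0,2,3], [0,3,4], [1,2,4], [2,3,4]

giving chain groups C_0 ≅ Z^5, C_1 ≅ Z^9, C_2 ≅ Z^6.

Boundary ∂_1: C_1 → C_0 is given by ∂[p,q] = [q] − [p]. For instance
  ∂[0,2] = [2] − [0].
This gives a 5×9 integer matrix of rank 4; reducing to Smith normal form yields diagonal entries (1,1,1,1).

The boundary map ∂_2: C_2 → C_1 maps a triangle to the signed sum of its edges. For instance
  ∂[0,2,3] = [2,3] − [0,3] + [0,2],
  ∂[2,3,4] = [3,4] − [2,4] + [2,3].
This gives a 9×6 integer matrix of rank 5; reducing to Smith normal form yields diagonal entries (1,1,1,1,1).

Computing H_k = (kernel of ∂_k) / (image of ∂_{k+1}):

  H_2: rank ker ∂_2 − rank ∂_3 = (6 − 5) − 0 = 1, and there is no ∂_3, so H_2 = Z.

(K is a triangulation of the 2-sphere S^2.)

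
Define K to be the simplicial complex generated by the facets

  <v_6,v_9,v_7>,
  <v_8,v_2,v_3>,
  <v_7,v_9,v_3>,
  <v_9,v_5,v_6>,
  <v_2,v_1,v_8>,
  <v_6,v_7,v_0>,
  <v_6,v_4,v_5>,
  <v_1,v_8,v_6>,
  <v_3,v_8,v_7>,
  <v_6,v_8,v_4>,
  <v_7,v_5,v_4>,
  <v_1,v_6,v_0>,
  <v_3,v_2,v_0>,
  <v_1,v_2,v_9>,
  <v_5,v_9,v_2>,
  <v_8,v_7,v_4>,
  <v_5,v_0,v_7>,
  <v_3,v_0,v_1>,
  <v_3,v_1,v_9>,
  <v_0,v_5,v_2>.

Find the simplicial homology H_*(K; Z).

H_0 ≅ Z,  H_1 ≅ Z ⊕ Z_2,  H_2 = 0.

Order the vertices as v_0 < v_1 < v_2 < v_3 < v_4 < v_5 < v_6 < v_7 < v_8 < v_9. Listing each simplex with vertices in this order, K has dimension 2 with simplices:

  0-simplices (10): [v_0], [v_1], [v_2], [v_3], [v_4], [v_5], [v_6], [v_7], [v_8], [v_9]
  1-simplices (30): (30 of them)
  2-simplices (20): (20 of them)

so the chain groups are C_0 ≅ Z^10, C_1 ≅ Z^30, C_2 ≅ Z^20.

Boundary ∂_1: C_1 → C_0 sends each edge [p,q] (with p < q) to q − p. For instance
  ∂[v_1,v_2] = [v_2] − [v_1].
The resulting 10×30 matrix has rank 9, and its Smith normal form has invariant factors (1,1,1,1,1,1,1,1,1).

The boundary map ∂_2: C_2 → C_1 sends each 2-simplex [p,q,r] to [q,r] − [p,r] + [p,q]. For instance
  ∂[v_1,v_3,v_9] = [v_3,v_9] − [v_1,v_9] + [v_1,v_3],
  ∂[v_2,v_5,v_9] = [v_5,v_9] − [v_2,v_9] + [v_2,v_5].
The resulting 30×20 matrix has rank 20, and its Smith normal form has invariant factors (1,1,1,1,1,1,1,1,1,1,1,1,1,1,1,1,1,1,1,2).

Computing H_k = (kernel of ∂_k) / (image of ∂_{k+1}):

  H_0: rank C_0 − rank ∂_1 = 10 − 9 = 1, and the invariant factors of ∂_1 are all 1, so H_0 ≅ Z.
  H_1: rank ker ∂_1 − rank ∂_2 = (30 − 9) − 20 = 1, and ∂_2 has invariant factor 2 > 1, so H_1 ≅ Z ⊕ Z_2.
  H_2: rank ker ∂_2 − rank ∂_3 = (20 − 20) − 0 = 0, and there is no ∂_3, so H_2 ≅ 0.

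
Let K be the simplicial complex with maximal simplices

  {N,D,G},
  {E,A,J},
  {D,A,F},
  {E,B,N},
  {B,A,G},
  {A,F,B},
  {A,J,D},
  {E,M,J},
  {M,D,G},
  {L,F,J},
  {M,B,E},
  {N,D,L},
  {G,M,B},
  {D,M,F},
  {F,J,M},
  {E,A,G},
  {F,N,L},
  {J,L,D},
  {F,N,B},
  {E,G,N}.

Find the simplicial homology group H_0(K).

H_0 = Z.

Fix the vertex order A < B < D < E < F < G < J < L < M < N and write every simplex with vertices in increasing order. Then dim K = 2 and the simplices of K are:

  0-simplices (10): A, B, D, E, F, G, J, L, M, N
  1-simplices (30): AB, AD, AE, AF, AG, AJ, BE, BF, BG, BM, BN, DF, DG, DJ, DL, DM, DN, EG, EJ, EM, EN, FJ, FL, FM, FN, GM, GN, JL, JM, LN
  2-simplices (20): ABF, ABG, ADF, ADJ, AEG, AEJ, BEM, BEN, BFN, BGM, DFM, DGM, DGN, DJL, DLN, EGN, EJM, FJL, FJM, FLN

giving chain groups C_0 ≅ Z^10, C_1 ≅ Z^30, C_2 ≅ Z^20.

Boundary ∂_1: C_1 → C_0 sends each edge [p,q] (with p < q) to q − p. For instance
  ∂EG = G − E.
The 10×30 boundary matrix has rank 9 and Smith normal form diag(1,1,1,1,1,1,1,1,1).

∂_2: C_2 → C_1 acts by ∂[p,q,r] = [q,r] − [p,r] + [p,q]. For instance
  ∂DGM = GM − DM + DG,
  ∂BEM = EM − BM + BE.
As a 30×20 matrix over Z this has rank 20, with invariant factors (1,1,1,1,1,1,1,1,1,1,1,1,1,1,1,1,1,1,1,2).

From H_k ≅ ker(∂_k) / im(∂_{k+1}) we obtain:

  H_0: rank C_0 − rank ∂_1 = 10 − 9 = 1, and the invariant factors of ∂_1 are all 1, so H_0 ≅ Z.

(K is a triangulation of the Klein bottle.)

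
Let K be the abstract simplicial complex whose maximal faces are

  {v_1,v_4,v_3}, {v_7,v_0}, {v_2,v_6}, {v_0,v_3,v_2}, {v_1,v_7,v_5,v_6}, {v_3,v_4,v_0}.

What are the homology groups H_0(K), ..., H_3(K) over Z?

H_0 = Z,  H_1 = Z^2,  H_2 = 0,  H_3 = 0.

K has 8 vertices, 15 edges, 7 triangles, 1 3-simplex.
rank ∂_0 = 0, rank ∂_1 = 7 ⇒ b_0 = 8 − 0 − 7 = 1; all invariant factors of ∂_1 are 1 so no torsion. So H_0 ≅ Z.
rank ∂_1 = 7, rank ∂_2 = 6 ⇒ b_1 = 15 − 7 − 6 = 2; all invariant factors of ∂_2 are 1 so no torsion. So H_1 ≅ Z^2.
rank ∂_2 = 6, rank ∂_3 = 1 ⇒ b_2 = 7 − 6 − 1 = 0; all invariant factors of ∂_3 are 1 so no torsion. So H_2 ≅ 0.
rank ∂_3 = 1, rank ∂_4 = 0 ⇒ b_3 = 1 − 1 − 0 = 0. So H_3 ≅ 0.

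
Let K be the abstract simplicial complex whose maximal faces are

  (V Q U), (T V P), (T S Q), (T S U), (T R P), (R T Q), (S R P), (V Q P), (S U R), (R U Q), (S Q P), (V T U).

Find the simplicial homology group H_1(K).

Order the vertices as P < Q < R < S < T < U < V. Listing each simplex with vertices in this order, K has dimension 2 with simplices:

  0-simplices (7): P, Q, R, S, T, U, V
  1-simplices (18): PQ, PR, PS, PT, PV, QR, QS, QT, QU, QV, RS, RT, RU, ST, SU, TU, TV, UV
  2-simplices (12): PQS, PQV, PRS, PRT, PTV, QRT, QRU, QST, QUV, RSU, STU, TUV

Hence C_0 ≅ Z^7, C_1 ≅ Z^18, C_2 ≅ Z^12.

∂_1: C_1 → C_0 maps an edge to its endpoints' difference, ∂[p,q] = q − p. For instance
  ∂TU = U − T.
The resulting 7×18 matrix has rank 6, and its Smith normal form has invariant factors (1,1,1,1,1,1).

∂_2: C_2 → C_1 maps a triangle to the signed sum of its edges. For instance
  ∂QST = ST − QT + QS,
  ∂QRU = RU − QU + QR.
The resulting 18×12 matrix has rank 12, and its Smith normal form has invariant factors (1,1,1,1,1,1,1,1,1,1,1,2).

Computing H_k = (kernel of ∂_k) / (image of ∂_{k+1}):

  H_1: rank ker ∂_1 − rank ∂_2 = (18 − 6) − 12 = 0, and ∂_2 has invariant factor 2 > 1, so H_1 ≅ Z/2Z.

H_1 = Z/2Z.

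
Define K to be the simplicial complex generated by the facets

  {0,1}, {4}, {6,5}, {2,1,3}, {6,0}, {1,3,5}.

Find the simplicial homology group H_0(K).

We work with the vertex ordering 0 < 1 < 2 < 3 < 4 < 5 < 6. The simplices of K, each written with vertices in increasing order, are:

  0-simplices (7): [0], [1], [2], [3], [4], [5], [6]
  1-simplices (8): [0,1], [0,6], [1,2], [1,3], [1,5], [2,3], [3,5], [5,6]
  2-simplices (2): [1,2,3], [1,3,5]

so the chain groups are C_0 ≅ Z^7, C_1 ≅ Z^8, C_2 ≅ Z^2.

∂_1: C_1 → C_0 is given by ∂[p,q] = [q] − [p]. For instance
  ∂[1,3] = [3] − [1].
The 7×8 boundary matrix has rank 5 and Smith normal form diag(1,1,1,1,1).

The boundary map ∂_2: C_2 → C_1 acts by ∂[p,q,r] = [q,r] − [p,r] + [p,q]. For instance
  ∂[1,3,5] = [3,5] − [1,5] + [1,3],
  ∂[1,2,3] = [2,3] − [1,3] + [1,2].
The 8×2 boundary matrix has rank 2 and Smith normal form diag(1,1).

Reading off H_k = ker ∂_k / im ∂_{k+1}:

  H_0: rank C_0 − rank ∂_1 = 7 − 5 = 2, and the invariant factors of ∂_1 are all 1, so H_0 = Z^2.

H_0 = Z^2.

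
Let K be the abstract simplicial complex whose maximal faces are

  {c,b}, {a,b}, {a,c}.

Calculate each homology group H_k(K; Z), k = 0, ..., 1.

We work with the vertex ordering a < b < c. The simplices of K, each written with vertices in increasing order, are:

  0-simplices (3): a, b, c
  1-simplices (3): ab, ac, bc

giving chain groups C_0 ≅ Z^3, C_1 ≅ Z^3.

Boundary ∂_1: C_1 → C_0 maps an edge to its endpoints' difference, ∂[p,q] = q − p. For instance
  ∂bc = c − b.
As a 3×3 matrix over Z this has rank 2, with invariant factors (1,1).

Reading off H_k = ker ∂_k / im ∂_{k+1}:

  H_0: rank C_0 − rank ∂_1 = 3 − 2 = 1, and the invariant factors of ∂_1 are all 1, so H_0 ≅ Z.
  H_1: rank ker ∂_1 − rank ∂_2 = (3 − 2) − 0 = 1, and there is no ∂_2, so H_1 ≅ Z.

As a check, the Euler characteristic is 3 − 3 = 0, which agrees with 1 − 1 = 0.
(K is a triangulation of the circle S^1.)

H_0 = Z,  H_1 = Z.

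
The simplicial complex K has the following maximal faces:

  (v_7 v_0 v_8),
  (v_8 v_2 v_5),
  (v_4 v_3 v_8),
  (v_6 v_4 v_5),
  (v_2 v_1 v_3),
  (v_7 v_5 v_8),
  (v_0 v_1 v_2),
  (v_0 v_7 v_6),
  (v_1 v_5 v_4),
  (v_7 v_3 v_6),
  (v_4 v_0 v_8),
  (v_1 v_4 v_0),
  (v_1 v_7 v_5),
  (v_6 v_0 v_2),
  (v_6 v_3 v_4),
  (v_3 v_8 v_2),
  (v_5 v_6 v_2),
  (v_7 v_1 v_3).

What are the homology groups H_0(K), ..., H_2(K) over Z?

Fix the vertex order v_0 < v_1 < v_2 < v_3 < v_4 < v_5 < v_6 < v_7 < v_8 and write every simplex with vertices in increasing order. Then dim K = 2 and the simplices of K are:

  0-simplices (9): [v_0], [v_1], [v_2], [v_3], [v_4], [v_5], [v_6], [v_7], [v_8]
  1-simplices (27): (27 of them)
  2-simplices (18): (18 of them)

so the chain groups are C_0 ≅ Z^9, C_1 ≅ Z^27, C_2 ≅ Z^18.

The boundary map ∂_1: C_1 → C_0 is given by ∂[p,q] = [q] − [p]. For instance
  ∂[v_2,v_5] = [v_5] − [v_2].
This gives a 9×27 integer matrix of rank 8; reducing to Smith normal form yields diagonal entries (1,1,1,1,1,1,1,1).

Boundary ∂_2: C_2 → C_1 acts by ∂[p,q,r] = [q,r] − [p,r] + [p,q]. For instance
  ∂[v_0,v_7,v_8] = [v_7,v_8] − [v_0,v_8] + [v_0,v_7],
  ∂[v_2,v_3,v_8] = [v_3,v_8] − [v_2,v_8] + [v_2,v_3].
The resulting 27×18 matrix has rank 17, and its Smith normal form has invariant factors (1,1,1,1,1,1,1,1,1,1,1,1,1,1,1,1,1).

Reading off H_k = ker ∂_k / im ∂_{k+1}:

  H_0: rank C_0 − rank ∂_1 = 9 − 8 = 1, and the invariant factors of ∂_1 are all 1, so H_0 = Z.
  H_1: rank ker ∂_1 − rank ∂_2 = (27 − 8) − 17 = 2, and the invariant factors of ∂_2 are all 1, so H_1 = Z^2.
  H_2: rank ker ∂_2 − rank ∂_3 = (18 − 17) − 0 = 1, and there is no ∂_3, so H_2 = Z.

As a check, the Euler characteristic is 9 − 27 + 18 = 0, which agrees with 1 − 2 + 1 = 0.

H_0 ≅ Z,  H_1 ≅ Z^2,  H_2 ≅ Z.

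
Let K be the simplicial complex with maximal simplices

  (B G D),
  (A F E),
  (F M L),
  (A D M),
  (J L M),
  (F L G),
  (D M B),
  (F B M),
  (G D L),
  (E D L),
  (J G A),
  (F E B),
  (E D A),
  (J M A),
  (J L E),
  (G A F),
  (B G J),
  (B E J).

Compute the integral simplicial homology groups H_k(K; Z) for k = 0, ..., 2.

Take the total order A < B < D < E < F < G < J < L < M on the vertex set. Then K (dimension 2) consists of the simplices:

  0-simplices (9): A, B, D, E, F, G, J, L, M
  1-simplices (27): AD, AE, AF, AG, AJ, AM, BD, BE, BF, BG, BJ, BM, DE, DG, DL, DM, EF, EJ, EL, FG, FL, FM, GJ, GL, JL, JM, LM
  2-simplices (18): ADE, ADM, AEF, AFG, AGJ, AJM, BDG, BDM, BEF, BEJ, BFM, BGJ, DEL, DGL, EJL, FGL, FLM, JLM

Hence C_0 ≅ Z^9, C_1 ≅ Z^27, C_2 ≅ Z^18.

∂_1: C_1 → C_0 sends each edge [p,q] (with p < q) to q − p. For instance
  ∂EF = F − E.
The 9×27 boundary matrix has rank 8 and Smith normal form diag(1,1,1,1,1,1,1,1).

Boundary ∂_2: C_2 → C_1 maps a triangle to the signed sum of its edges. For instance
  ∂BEJ = EJ − BJ + BE,
  ∂BDG = DG − BG + BD.
The 27×18 boundary matrix has rank 17 and Smith normal form diag(1,1,1,1,1,1,1,1,1,1,1,1,1,1,1,1,1).

Reading off H_k = ker ∂_k / im ∂_{k+1}:

  H_0: rank C_0 − rank ∂_1 = 9 − 8 = 1, and the invariant factors of ∂_1 are all 1, so H_0 ≅ Z.
  H_1: rank ker ∂_1 − rank ∂_2 = (27 − 8) − 17 = 2, and the invariant factors of ∂_2 are all 1, so H_1 ≅ Z^2.
  H_2: rank ker ∂_2 − rank ∂_3 = (18 − 17) − 0 = 1, and there is no ∂_3, so H_2 ≅ Z.

As a check, the Euler characteristic is 9 − 27 + 18 = 0, which agrees with 1 − 2 + 1 = 0.

H_0 = Z,  H_1 = Z^2,  H_2 = Z.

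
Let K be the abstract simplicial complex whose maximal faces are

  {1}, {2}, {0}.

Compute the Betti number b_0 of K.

b_0 = 3.

Order the vertices as 0 < 1 < 2. Listing each simplex with vertices in this order, K has dimension 0 with simplices:

  0-simplices (3): [0], [1], [2]

giving chain groups C_0 ≅ Z^3.

From H_k ≅ ker(∂_k) / im(∂_{k+1}) we obtain:

  H_0: rank C_0 − rank ∂_1 = 3 − 0 = 3, and there is no ∂_1, so H_0 = Z^3.

Hence the Betti numbers are b_0 = 3.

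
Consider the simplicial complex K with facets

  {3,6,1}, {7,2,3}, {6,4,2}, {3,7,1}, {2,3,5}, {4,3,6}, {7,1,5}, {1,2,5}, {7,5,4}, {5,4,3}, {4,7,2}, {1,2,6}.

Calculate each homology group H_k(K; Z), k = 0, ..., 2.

H_0 = Z,  H_1 = Z/2,  H_2 = 0.

We work with the vertex ordering 1 < 2 < 3 < 4 < 5 < 6 < 7. The simplices of K, each written with vertices in increasing order, are:

  0-simplices (7): [1], [2], [3], [4], [5], [6], [7]
  1-simplices (18): [1,2], [1,3], [1,5], [1,6], [1,7], [2,3], [2,4], [2,5], [2,6], [2,7], [3,4], [3,5], [3,6], [3,7], [4,5], [4,6], [4,7], [5,7]
  2-simplices (12): [1,2,5], [1,2,6], [1,3,6], [1,3,7], [1,5,7], [2,3,5], [2,3,7], [2,4,6], [2,4,7], [3,4,5], [3,4,6], [4,5,7]

Hence C_0 ≅ Z^7, C_1 ≅ Z^18, C_2 ≅ Z^12.

The boundary map ∂_1: C_1 → C_0 maps an edge to its endpoints' difference, ∂[p,q] = q − p. For instance
  ∂[4,7] = [7] − [4].
As a 7×18 matrix over Z this has rank 6, with invariant factors (1,1,1,1,1,1).

The boundary map ∂_2: C_2 → C_1 acts by ∂[p,q,r] = [q,r] − [p,r] + [p,q]. For instance
  ∂[1,3,7] = [3,7] − [1,7] + [1,3],
  ∂[2,3,5] = [3,5] − [2,5] + [2,3].
The 18×12 boundary matrix has rank 12 and Smith normal form diag(1,1,1,1,1,1,1,1,1,1,1,2).

Computing H_k = (kernel of ∂_k) / (image of ∂_{k+1}):

  H_0: rank C_0 − rank ∂_1 = 7 − 6 = 1, and the invariant factors of ∂_1 are all 1, so H_0 ≅ Z.
  H_1: rank ker ∂_1 − rank ∂_2 = (18 − 6) − 12 = 0, and ∂_2 has invariant factor 2 > 1, so H_1 ≅ Z/2.
  H_2: rank ker ∂_2 − rank ∂_3 = (12 − 12) − 0 = 0, and there is no ∂_3, so H_2 ≅ 0.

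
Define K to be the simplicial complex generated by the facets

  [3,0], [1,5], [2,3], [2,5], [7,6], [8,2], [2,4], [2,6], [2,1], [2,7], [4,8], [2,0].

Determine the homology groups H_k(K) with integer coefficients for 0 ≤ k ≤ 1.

Order the vertices as 0 < 1 < 2 < 3 < 4 < 5 < 6 < 7 < 8. Listing each simplex with vertices in this order, K has dimension 1 with simplices:

  0-simplices (9): [0], [1], [2], [3], [4], [5], [6], [7], [8]
  1-simplices (12): [0,2], [0,3], [1,2], [1,5], [2,3], [2,4], [2,5], [2,6], [2,7], [2,8], [4,8], [6,7]

so the chain groups are C_0 ≅ Z^9, C_1 ≅ Z^12.

Boundary ∂_1: C_1 → C_0 is given by ∂[p,q] = [q] − [p].
The resulting 9×12 matrix has rank 8, and its Smith normal form has invariant factors (1,1,1,1,1,1,1,1).

Computing H_k = (kernel of ∂_k) / (image of ∂_{k+1}):

  H_0: rank C_0 − rank ∂_1 = 9 − 8 = 1, and the invariant factors of ∂_1 are all 1, so H_0 = Z.
  H_1: rank ker ∂_1 − rank ∂_2 = (12 − 8) − 0 = 4, and there is no ∂_2, so H_1 = Z^4.

As a check, the Euler characteristic is 9 − 12 = -3, which agrees with 1 − 4 = -3.
(K is a triangulation of a wedge of 4 circles.)

H_0 ≅ Z,  H_1 ≅ Z^4.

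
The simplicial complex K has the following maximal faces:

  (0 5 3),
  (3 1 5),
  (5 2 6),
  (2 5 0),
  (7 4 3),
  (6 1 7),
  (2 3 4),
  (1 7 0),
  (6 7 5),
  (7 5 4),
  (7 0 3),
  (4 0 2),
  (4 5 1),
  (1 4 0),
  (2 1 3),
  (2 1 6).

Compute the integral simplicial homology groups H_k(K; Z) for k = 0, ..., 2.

H_0 = Z,  H_1 = Z^2,  H_2 = Z.

We work with the vertex ordering 0 < 1 < 2 < 3 < 4 < 5 < 6 < 7. The simplices of K, each written with vertices in increasing order, are:

  0-simplices (8): [0], [1], [2], [3], [4], [5], [6], [7]
  1-simplices (24): (24 of them)
  2-simplices (16): [0,1,4], [0,1,7], [0,2,4], [0,2,5], [0,3,5], [0,3,7], [1,2,3], [1,2,6], [1,3,5], [1,4,5], [1,6,7], [2,3,4], [2,5,6], [3,4,7], [4,5,7], [5,6,7]

Hence C_0 ≅ Z^8, C_1 ≅ Z^24, C_2 ≅ Z^16.

The boundary map ∂_1: C_1 → C_0 is given by ∂[p,q] = [q] − [p]. For instance
  ∂[4,7] = [7] − [4].
This gives a 8×24 integer matrix of rank 7; reducing to Smith normal form yields diagonal entries (1,1,1,1,1,1,1).

The boundary map ∂_2: C_2 → C_1 sends each 2-simplex [p,q,r] to [q,r] − [p,r] + [p,q]. For instance
  ∂[4,5,7] = [5,7] − [4,7] + [4,5],
  ∂[0,3,7] = [3,7] − [0,7] + [0,3].
The resulting 24×16 matrix has rank 15, and its Smith normal form has invariant factors (1,1,1,1,1,1,1,1,1,1,1,1,1,1,1).

Reading off H_k = ker ∂_k / im ∂_{k+1}:

  H_0: rank C_0 − rank ∂_1 = 8 − 7 = 1, and the invariant factors of ∂_1 are all 1, so H_0 = Z.
  H_1: rank ker ∂_1 − rank ∂_2 = (24 − 7) − 15 = 2, and the invariant factors of ∂_2 are all 1, so H_1 = Z^2.
  H_2: rank ker ∂_2 − rank ∂_3 = (16 − 15) − 0 = 1, and there is no ∂_3, so H_2 = Z.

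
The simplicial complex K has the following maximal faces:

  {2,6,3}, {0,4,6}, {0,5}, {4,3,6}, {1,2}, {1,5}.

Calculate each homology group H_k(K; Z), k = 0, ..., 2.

H_0 ≅ Z,  H_1 ≅ Z,  H_2 = 0.

Order the vertices as 0 < 1 < 2 < 3 < 4 < 5 < 6. Listing each simplex with vertices in this order, K has dimension 2 with simplices:

  0-simplices (7): [0], [1], [2], [3], [4], [5], [6]
  1-simplices (10): [0,4], [0,5], [0,6], [1,2], [1,5], [2,3], [2,6], [3,4], [3,6], [4,6]
  2-simplices (3): [0,4,6], [2,3,6], [3,4,6]

giving chain groups C_0 ≅ Z^7, C_1 ≅ Z^10, C_2 ≅ Z^3.

The boundary map ∂_1: C_1 → C_0 sends each edge [p,q] (with p < q) to q − p. For instance
  ∂[0,4] = [4] − [0].
As a 7×10 matrix over Z this has rank 6, with invariant factors (1,1,1,1,1,1).

∂_2: C_2 → C_1 maps a triangle to the signed sum of its edges. For instance
  ∂[3,4,6] = [4,6] − [3,6] + [3,4],
  ∂[2,3,6] = [3,6] − [2,6] + [2,3].
The 10×3 boundary matrix has rank 3 and Smith normal form diag(1,1,1).

From H_k ≅ ker(∂_k) / im(∂_{k+1}) we obtain:

  H_0: rank C_0 − rank ∂_1 = 7 − 6 = 1, and the invariant factors of ∂_1 are all 1, so H_0 = Z.
  H_1: rank ker ∂_1 − rank ∂_2 = (10 − 6) − 3 = 1, and the invariant factors of ∂_2 are all 1, so H_1 = Z.
  H_2: rank ker ∂_2 − rank ∂_3 = (3 − 3) − 0 = 0, and there is no ∂_3, so H_2 = 0.

As a check, the Euler characteristic is 7 − 10 + 3 = 0, which agrees with 1 − 1 + 0 = 0.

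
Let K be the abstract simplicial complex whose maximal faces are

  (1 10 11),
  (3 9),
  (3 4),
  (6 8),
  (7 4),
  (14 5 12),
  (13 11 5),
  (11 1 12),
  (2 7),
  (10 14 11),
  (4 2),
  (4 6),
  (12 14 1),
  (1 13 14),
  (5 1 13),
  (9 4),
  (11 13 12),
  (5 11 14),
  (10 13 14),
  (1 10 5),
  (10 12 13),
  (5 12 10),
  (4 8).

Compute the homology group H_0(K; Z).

H_0 = Z^2.

Fix the vertex order 1 < 2 < 3 < 4 < 5 < 6 < 7 < 8 < 9 < 10 < 11 < 12 < 13 < 14 and write every simplex with vertices in increasing order. Then dim K = 2 and the simplices of K are:

  0-simplices (14): [1], [2], [3], [4], [5], [6], [7], [8], [9], [10], [11], [12], [13], [14]
  1-simplices (30): (30 of them)
  2-simplices (14): [1,5,10], [1,5,13], [1,10,11], [1,11,12], [1,12,14], [1,13,14], [5,10,12], [5,11,13], [5,11,14], [5,12,14], [10,11,14], [10,12,13], [10,13,14], [11,12,13]

so the chain groups are C_0 ≅ Z^14, C_1 ≅ Z^30, C_2 ≅ Z^14.

Boundary ∂_1: C_1 → C_0 is given by ∂[p,q] = [q] − [p].
The resulting 14×30 matrix has rank 12, and its Smith normal form has invariant factors (1,1,1,1,1,1,1,1,1,1,1,1).

The boundary map ∂_2: C_2 → C_1 maps a triangle to the signed sum of its edges. For instance
  ∂[5,11,13] = [11,13] − [5,13] + [5,11],
  ∂[5,11,14] = [11,14] − [5,14] + [5,11].
The resulting 30×14 matrix has rank 13, and its Smith normal form has invariant factors (1,1,1,1,1,1,1,1,1,1,1,1,1).

Now H_k = ker ∂_k / im ∂_{k+1}, so:

  H_0: rank C_0 − rank ∂_1 = 14 − 12 = 2, and the invariant factors of ∂_1 are all 1, so H_0 ≅ Z^2.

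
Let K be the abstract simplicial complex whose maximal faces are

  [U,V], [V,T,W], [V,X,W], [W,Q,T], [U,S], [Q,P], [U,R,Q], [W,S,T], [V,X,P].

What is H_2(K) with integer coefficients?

H_2 ≅ 0.

Fix the vertex order P < Q < R < S < T < U < V < W < X and write every simplex with vertices in increasing order. Then dim K = 2 and the simplices of K are:

  0-simplices (9): P, Q, R, S, T, U, V, W, X
  1-simplices (17): PQ, PV, PX, QR, QT, QU, QW, RU, ST, SU, SW, TV, TW, UV, VW, VX, WX
  2-simplices (6): PVX, QRU, QTW, STW, TVW, VWX

Hence C_0 ≅ Z^9, C_1 ≅ Z^17, C_2 ≅ Z^6.

The boundary map ∂_1: C_1 → C_0 sends each edge [p,q] (with p < q) to q − p.
The resulting 9×17 matrix has rank 8, and its Smith normal form has invariant factors (1,1,1,1,1,1,1,1).

∂_2: C_2 → C_1 maps a triangle to the signed sum of its edges. For instance
  ∂TVW = VW − TW + TV,
  ∂STW = TW − SW + ST.
As a 17×6 matrix over Z this has rank 6, with invariant factors (1,1,1,1,1,1).

Computing H_k = (kernel of ∂_k) / (image of ∂_{k+1}):

  H_2: rank ker ∂_2 − rank ∂_3 = (6 − 6) − 0 = 0, and there is no ∂_3, so H_2 = 0.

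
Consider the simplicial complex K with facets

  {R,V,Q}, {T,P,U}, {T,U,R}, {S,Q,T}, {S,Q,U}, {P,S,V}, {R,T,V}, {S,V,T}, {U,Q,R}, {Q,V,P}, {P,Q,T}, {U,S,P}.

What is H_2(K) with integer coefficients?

Fix the vertex order P < Q < R < S < T < U < V and write every simplex with vertices in increasing order. Then dim K = 2 and the simplices of K are:

  0-simplices (7): P, Q, R, S, T, U, V
  1-simplices (18): PQ, PS, PT, PU, PV, QR, QS, QT, QU, QV, RT, RU, RV, ST, SU, SV, TU, TV
  2-simplices (12): PQT, PQV, PSU, PSV, PTU, QRU, QRV, QST, QSU, RTU, RTV, STV

giving chain groups C_0 ≅ Z^7, C_1 ≅ Z^18, C_2 ≅ Z^12.

∂_1: C_1 → C_0 maps an edge to its endpoints' difference, ∂[p,q] = q − p. For instance
  ∂QU = U − Q.
This gives a 7×18 integer matrix of rank 6; reducing to Smith normal form yields diagonal entries (1,1,1,1,1,1).

Boundary ∂_2: C_2 → C_1 maps a triangle to the signed sum of its edges. For instance
  ∂QSU = SU − QU + QS,
  ∂RTU = TU − RU + RT.
The 18×12 boundary matrix has rank 12 and Smith normal form diag(1,1,1,1,1,1,1,1,1,1,1,2).

Computing H_k = (kernel of ∂_k) / (image of ∂_{k+1}):

  H_2: rank ker ∂_2 − rank ∂_3 = (12 − 12) − 0 = 0, and there is no ∂_3, so H_2 = 0.

H_2 ≅ 0.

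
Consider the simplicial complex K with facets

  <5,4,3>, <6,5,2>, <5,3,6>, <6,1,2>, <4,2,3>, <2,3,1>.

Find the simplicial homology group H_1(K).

H_1 ≅ Z.

Fix the vertex order 1 < 2 < 3 < 4 < 5 < 6 and write every simplex with vertices in increasing order. Then dim K = 2 and the simplices of K are:

  0-simplices (6): [1], [2], [3], [4], [5], [6]
  1-simplices (12): [1,2], [1,3], [1,6], [2,3], [2,4], [2,5], [2,6], [3,4], [3,5], [3,6], [4,5], [5,6]
  2-simplices (6): [1,2,3], [1,2,6], [2,3,4], [2,5,6], [3,4,5], [3,5,6]

Hence C_0 ≅ Z^6, C_1 ≅ Z^12, C_2 ≅ Z^6.

Boundary ∂_1: C_1 → C_0 sends each edge [p,q] (with p < q) to q − p. For instance
  ∂[5,6] = [6] − [5].
The 6×12 boundary matrix has rank 5 and Smith normal form diag(1,1,1,1,1).

∂_2: C_2 → C_1 maps a triangle to the signed sum of its edges. For instance
  ∂[1,2,3] = [2,3] − [1,3] + [1,2],
  ∂[3,4,5] = [4,5] − [3,5] + [3,4].
As a 12×6 matrix over Z this has rank 6, with invariant factors (1,1,1,1,1,1).

Now H_k = ker ∂_k / im ∂_{k+1}, so:

  H_1: rank ker ∂_1 − rank ∂_2 = (12 − 5) − 6 = 1, and the invariant factors of ∂_2 are all 1, so H_1 ≅ Z.

(K is a triangulation of the cylinder S^1 x I.)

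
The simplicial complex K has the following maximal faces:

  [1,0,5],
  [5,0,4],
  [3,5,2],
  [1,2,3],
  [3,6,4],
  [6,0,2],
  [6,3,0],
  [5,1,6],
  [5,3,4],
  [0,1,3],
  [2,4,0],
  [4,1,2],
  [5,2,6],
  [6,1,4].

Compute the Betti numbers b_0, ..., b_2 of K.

b_0 = 1, b_1 = 2, b_2 = 1.

Fix the vertex order 0 < 1 < 2 < 3 < 4 < 5 < 6 and write every simplex with vertices in increasing order. Then dim K = 2 and the simplices of K are:

  0-simplices (7): [0], [1], [2], [3], [4], [5], [6]
  1-simplices (21): [0,1], [0,2], [0,3], [0,4], [0,5], [0,6], [1,2], [1,3], [1,4], [1,5], [1,6], [2,3], [2,4], [2,5], [2,6], [3,4], [3,5], [3,6], [4,5], [4,6], [5,6]
  2-simplices (14): [0,1,3], [0,1,5], [0,2,4], [0,2,6], [0,3,6], [0,4,5], [1,2,3], [1,2,4], [1,4,6], [1,5,6], [2,3,5], [2,5,6], [3,4,5], [3,4,6]

so the chain groups are C_0 ≅ Z^7, C_1 ≅ Z^21, C_2 ≅ Z^14.

The boundary map ∂_1: C_1 → C_0 maps an edge to its endpoints' difference, ∂[p,q] = q − p. For instance
  ∂[2,4] = [4] − [2].
As a 7×21 matrix over Z this has rank 6, with invariant factors (1,1,1,1,1,1).

Boundary ∂_2: C_2 → C_1 maps a triangle to the signed sum of its edges. For instance
  ∂[0,2,6] = [2,6] − [0,6] + [0,2],
  ∂[0,1,5] = [1,5] − [0,5] + [0,1].
As a 21×14 matrix over Z this has rank 13, with invariant factors (1,1,1,1,1,1,1,1,1,1,1,1,1).

Reading off H_k = ker ∂_k / im ∂_{k+1}:

  H_0: rank C_0 − rank ∂_1 = 7 − 6 = 1, and the invariant factors of ∂_1 are all 1, so H_0 = Z.
  H_1: rank ker ∂_1 − rank ∂_2 = (21 − 6) − 13 = 2, and the invariant factors of ∂_2 are all 1, so H_1 = Z^2.
  H_2: rank ker ∂_2 − rank ∂_3 = (14 − 13) − 0 = 1, and there is no ∂_3, so H_2 = Z.

Hence the Betti numbers are b_0 = 1, b_1 = 2, b_2 = 1.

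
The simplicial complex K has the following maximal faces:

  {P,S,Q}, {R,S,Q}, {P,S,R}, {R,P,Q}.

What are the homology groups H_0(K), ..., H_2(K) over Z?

Take the total order P < Q < R < S on the vertex set. Then K (dimension 2) consists of the simplices:

  0-simplices (4): P, Q, R, S
  1-simplices (6): PQ, PR, PS, QR, QS, RS
  2-simplices (4): PQR, PQS, PRS, QRS

Hence C_0 ≅ Z^4, C_1 ≅ Z^6, C_2 ≅ Z^4.

∂_1: C_1 → C_0 maps an edge to its endpoints' difference, ∂[p,q] = q − p. For instance
  ∂PS = S − P.
This gives a 4×6 integer matrix of rank 3; reducing to Smith normal form yields diagonal entries (1,1,1).

∂_2: C_2 → C_1 maps a triangle to the signed sum of its edges. For instance
  ∂PQR = QR − PR + PQ,
  ∂PRS = RS − PS + PR.
The resulting 6×4 matrix has rank 3, and its Smith normal form has invariant factors (1,1,1).

Now H_k = ker ∂_k / im ∂_{k+1}, so:

  H_0: rank C_0 − rank ∂_1 = 4 − 3 = 1, and the invariant factors of ∂_1 are all 1, so H_0 ≅ Z.
  H_1: rank ker ∂_1 − rank ∂_2 = (6 − 3) − 3 = 0, and the invariant factors of ∂_2 are all 1, so H_1 ≅ 0.
  H_2: rank ker ∂_2 − rank ∂_3 = (4 − 3) − 0 = 1, and there is no ∂_3, so H_2 ≅ Z.

As a check, the Euler characteristic is 4 − 6 + 4 = 2, which agrees with 1 − 0 + 1 = 2.

H_0 ≅ Z,  H_1 = 0,  H_2 ≅ Z.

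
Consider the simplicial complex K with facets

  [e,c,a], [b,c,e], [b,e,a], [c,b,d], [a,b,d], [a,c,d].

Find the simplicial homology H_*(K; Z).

H_0 ≅ Z,  H_1 = 0,  H_2 ≅ Z.

K has 5 vertices, 9 edges, 6 triangles.
rank ∂_0 = 0, rank ∂_1 = 4 ⇒ b_0 = 5 − 0 − 4 = 1; all invariant factors of ∂_1 are 1 so no torsion. So H_0 ≅ Z.
rank ∂_1 = 4, rank ∂_2 = 5 ⇒ b_1 = 9 − 4 − 5 = 0; all invariant factors of ∂_2 are 1 so no torsion. So H_1 ≅ 0.
rank ∂_2 = 5, rank ∂_3 = 0 ⇒ b_2 = 6 − 5 − 0 = 1. So H_2 ≅ Z.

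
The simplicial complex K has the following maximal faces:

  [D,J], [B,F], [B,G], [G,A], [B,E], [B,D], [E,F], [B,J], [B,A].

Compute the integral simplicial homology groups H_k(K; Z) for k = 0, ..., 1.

H_0 ≅ Z,  H_1 ≅ Z^3.

We work with the vertex ordering A < B < D < E < F < G < J. The simplices of K, each written with vertices in increasing order, are:

  0-simplices (7): A, B, D, E, F, G, J
  1-simplices (9): AB, AG, BD, BE, BF, BG, BJ, DJ, EF

Hence C_0 ≅ Z^7, C_1 ≅ Z^9.

Boundary ∂_1: C_1 → C_0 maps an edge to its endpoints' difference, ∂[p,q] = q − p.
The 7×9 boundary matrix has rank 6 and Smith normal form diag(1,1,1,1,1,1).

Reading off H_k = ker ∂_k / im ∂_{k+1}:

  H_0: rank C_0 − rank ∂_1 = 7 − 6 = 1, and the invariant factors of ∂_1 are all 1, so H_0 = Z.
  H_1: rank ker ∂_1 − rank ∂_2 = (9 − 6) − 0 = 3, and there is no ∂_2, so H_1 = Z^3.

As a check, the Euler characteristic is 7 − 9 = -2, which agrees with 1 − 3 = -2.
(K is a triangulation of a wedge of 3 circles.)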